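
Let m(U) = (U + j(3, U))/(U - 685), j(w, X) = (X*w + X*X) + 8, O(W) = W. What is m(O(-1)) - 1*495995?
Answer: -340252575/686 ≈ -4.9600e+5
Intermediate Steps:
j(w, X) = 8 + X² + X*w (j(w, X) = (X*w + X²) + 8 = (X² + X*w) + 8 = 8 + X² + X*w)
m(U) = (8 + U² + 4*U)/(-685 + U) (m(U) = (U + (8 + U² + U*3))/(U - 685) = (U + (8 + U² + 3*U))/(-685 + U) = (8 + U² + 4*U)/(-685 + U))
m(O(-1)) - 1*495995 = (8 + (-1)² + 4*(-1))/(-685 - 1) - 1*495995 = (8 + 1 - 4)/(-686) - 495995 = -1/686*5 - 495995 = -5/686 - 495995 = -340252575/686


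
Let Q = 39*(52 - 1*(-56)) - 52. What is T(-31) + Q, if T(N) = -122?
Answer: 4038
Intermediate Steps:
Q = 4160 (Q = 39*(52 + 56) - 52 = 39*108 - 52 = 4212 - 52 = 4160)
T(-31) + Q = -122 + 4160 = 4038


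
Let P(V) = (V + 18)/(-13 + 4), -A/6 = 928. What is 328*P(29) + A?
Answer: -65528/9 ≈ -7280.9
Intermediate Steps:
A = -5568 (A = -6*928 = -5568)
P(V) = -2 - V/9 (P(V) = (18 + V)/(-9) = (18 + V)*(-⅑) = -2 - V/9)
328*P(29) + A = 328*(-2 - ⅑*29) - 5568 = 328*(-2 - 29/9) - 5568 = 328*(-47/9) - 5568 = -15416/9 - 5568 = -65528/9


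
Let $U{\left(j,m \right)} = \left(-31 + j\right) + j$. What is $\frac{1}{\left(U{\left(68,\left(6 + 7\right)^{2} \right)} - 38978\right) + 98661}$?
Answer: $\frac{1}{59788} \approx 1.6726 \cdot 10^{-5}$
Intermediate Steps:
$U{\left(j,m \right)} = -31 + 2 j$
$\frac{1}{\left(U{\left(68,\left(6 + 7\right)^{2} \right)} - 38978\right) + 98661} = \frac{1}{\left(\left(-31 + 2 \cdot 68\right) - 38978\right) + 98661} = \frac{1}{\left(\left(-31 + 136\right) - 38978\right) + 98661} = \frac{1}{\left(105 - 38978\right) + 98661} = \frac{1}{-38873 + 98661} = \frac{1}{59788}$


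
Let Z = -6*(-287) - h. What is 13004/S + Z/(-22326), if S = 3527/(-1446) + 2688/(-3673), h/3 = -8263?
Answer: -514140222922747/125334584398 ≈ -4102.1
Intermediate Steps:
h = -24789 (h = 3*(-8263) = -24789)
Z = 26511 (Z = -6*(-287) - 1*(-24789) = 1722 + 24789 = 26511)
S = -16841519/5311158 (S = 3527*(-1/1446) + 2688*(-1/3673) = -3527/1446 - 2688/3673 = -16841519/5311158 ≈ -3.1710)
13004/S + Z/(-22326) = 13004/(-16841519/5311158) + 26511/(-22326) = 13004*(-5311158/16841519) + 26511*(-1/22326) = -69066298632/16841519 - 8837/7442 = -514140222922747/125334584398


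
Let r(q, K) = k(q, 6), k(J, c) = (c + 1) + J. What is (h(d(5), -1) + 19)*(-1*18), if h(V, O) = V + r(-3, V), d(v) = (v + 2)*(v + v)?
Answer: -1674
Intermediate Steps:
k(J, c) = 1 + J + c (k(J, c) = (1 + c) + J = 1 + J + c)
r(q, K) = 7 + q (r(q, K) = 1 + q + 6 = 7 + q)
d(v) = 2*v*(2 + v) (d(v) = (2 + v)*(2*v) = 2*v*(2 + v))
h(V, O) = 4 + V (h(V, O) = V + (7 - 3) = V + 4 = 4 + V)
(h(d(5), -1) + 19)*(-1*18) = ((4 + 2*5*(2 + 5)) + 19)*(-1*18) = ((4 + 2*5*7) + 19)*(-18) = ((4 + 70) + 19)*(-18) = (74 + 19)*(-18) = 93*(-18) = -1674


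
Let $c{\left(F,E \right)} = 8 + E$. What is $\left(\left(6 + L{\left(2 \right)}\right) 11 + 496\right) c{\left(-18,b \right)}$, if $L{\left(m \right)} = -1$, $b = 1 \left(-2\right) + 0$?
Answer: $3306$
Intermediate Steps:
$b = -2$ ($b = -2 + 0 = -2$)
$\left(\left(6 + L{\left(2 \right)}\right) 11 + 496\right) c{\left(-18,b \right)} = \left(\left(6 - 1\right) 11 + 496\right) \left(8 - 2\right) = \left(5 \cdot 11 + 496\right) 6 = \left(55 + 496\right) 6 = 551 \cdot 6 = 3306$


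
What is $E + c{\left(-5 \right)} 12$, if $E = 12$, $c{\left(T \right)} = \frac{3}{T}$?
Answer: $\frac{24}{5} \approx 4.8$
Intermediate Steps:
$E + c{\left(-5 \right)} 12 = 12 + \frac{3}{-5} \cdot 12 = 12 + 3 \left(- \frac{1}{5}\right) 12 = 12 - \frac{36}{5} = \frac{24}{5}$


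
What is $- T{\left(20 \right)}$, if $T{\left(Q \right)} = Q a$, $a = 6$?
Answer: $-120$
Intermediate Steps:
$T{\left(Q \right)} = 6 Q$ ($T{\left(Q \right)} = Q 6 = 6 Q$)
$- T{\left(20 \right)} = - 6 \cdot 20 = \left(-1\right) 120 = -120$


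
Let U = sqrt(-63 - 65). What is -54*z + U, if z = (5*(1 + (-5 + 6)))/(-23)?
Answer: 540/23 + 8*I*sqrt(2) ≈ 23.478 + 11.314*I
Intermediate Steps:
U = 8*I*sqrt(2) (U = sqrt(-128) = 8*I*sqrt(2) ≈ 11.314*I)
z = -10/23 (z = (5*(1 + 1))*(-1/23) = (5*2)*(-1/23) = 10*(-1/23) = -10/23 ≈ -0.43478)
-54*z + U = -54*(-10/23) + 8*I*sqrt(2) = 540/23 + 8*I*sqrt(2)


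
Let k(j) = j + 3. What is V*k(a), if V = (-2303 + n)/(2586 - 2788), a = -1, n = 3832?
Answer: -1529/101 ≈ -15.139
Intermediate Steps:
k(j) = 3 + j
V = -1529/202 (V = (-2303 + 3832)/(2586 - 2788) = 1529/(-202) = 1529*(-1/202) = -1529/202 ≈ -7.5693)
V*k(a) = -1529*(3 - 1)/202 = -1529/202*2 = -1529/101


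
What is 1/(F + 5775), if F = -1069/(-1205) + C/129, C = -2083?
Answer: 155445/895322761 ≈ 0.00017362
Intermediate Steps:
F = -2372114/155445 (F = -1069/(-1205) - 2083/129 = -1069*(-1/1205) - 2083*1/129 = 1069/1205 - 2083/129 = -2372114/155445 ≈ -15.260)
1/(F + 5775) = 1/(-2372114/155445 + 5775) = 1/(895322761/155445) = 155445/895322761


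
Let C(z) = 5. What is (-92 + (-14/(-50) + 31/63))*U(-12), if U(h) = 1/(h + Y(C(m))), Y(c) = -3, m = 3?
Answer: 143684/23625 ≈ 6.0819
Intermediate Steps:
U(h) = 1/(-3 + h) (U(h) = 1/(h - 3) = 1/(-3 + h))
(-92 + (-14/(-50) + 31/63))*U(-12) = (-92 + (-14/(-50) + 31/63))/(-3 - 12) = (-92 + (-14*(-1/50) + 31*(1/63)))/(-15) = (-92 + (7/25 + 31/63))*(-1/15) = (-92 + 1216/1575)*(-1/15) = -143684/1575*(-1/15) = 143684/23625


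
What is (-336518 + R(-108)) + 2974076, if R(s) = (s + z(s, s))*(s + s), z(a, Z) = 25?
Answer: 2655486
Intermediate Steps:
R(s) = 2*s*(25 + s) (R(s) = (s + 25)*(s + s) = (25 + s)*(2*s) = 2*s*(25 + s))
(-336518 + R(-108)) + 2974076 = (-336518 + 2*(-108)*(25 - 108)) + 2974076 = (-336518 + 2*(-108)*(-83)) + 2974076 = (-336518 + 17928) + 2974076 = -318590 + 2974076 = 2655486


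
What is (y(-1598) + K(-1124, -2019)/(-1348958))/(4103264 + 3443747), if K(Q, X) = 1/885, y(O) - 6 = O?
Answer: -1900573905361/9009831765116130 ≈ -0.00021094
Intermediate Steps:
y(O) = 6 + O
K(Q, X) = 1/885
(y(-1598) + K(-1124, -2019)/(-1348958))/(4103264 + 3443747) = ((6 - 1598) + (1/885)/(-1348958))/(4103264 + 3443747) = (-1592 + (1/885)*(-1/1348958))/7547011 = (-1592 - 1/1193827830)*(1/7547011) = -1900573905361/1193827830*1/7547011 = -1900573905361/9009831765116130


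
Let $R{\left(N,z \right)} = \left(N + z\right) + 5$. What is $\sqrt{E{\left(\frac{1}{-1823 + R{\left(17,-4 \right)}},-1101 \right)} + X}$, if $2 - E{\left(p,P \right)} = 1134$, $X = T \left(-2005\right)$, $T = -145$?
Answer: $3 \sqrt{32177} \approx 538.14$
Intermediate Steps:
$X = 290725$ ($X = \left(-145\right) \left(-2005\right) = 290725$)
$R{\left(N,z \right)} = 5 + N + z$
$E{\left(p,P \right)} = -1132$ ($E{\left(p,P \right)} = 2 - 1134 = -1132$)
$\sqrt{E{\left(\frac{1}{-1823 + R{\left(17,-4 \right)}},-1101 \right)} + X} = \sqrt{-1132 + 290725} = \sqrt{289593} = 3 \sqrt{32177}$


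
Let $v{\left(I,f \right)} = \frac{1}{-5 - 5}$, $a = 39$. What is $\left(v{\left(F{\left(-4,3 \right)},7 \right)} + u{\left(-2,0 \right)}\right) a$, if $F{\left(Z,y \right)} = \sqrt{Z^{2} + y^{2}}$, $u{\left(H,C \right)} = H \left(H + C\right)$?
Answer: $\frac{1521}{10} \approx 152.1$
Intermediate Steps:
$u{\left(H,C \right)} = H \left(C + H\right)$
$v{\left(I,f \right)} = - \frac{1}{10}$ ($v{\left(I,f \right)} = \frac{1}{-10} = - \frac{1}{10}$)
$\left(v{\left(F{\left(-4,3 \right)},7 \right)} + u{\left(-2,0 \right)}\right) a = \left(- \frac{1}{10} - 2 \left(0 - 2\right)\right) 39 = \left(- \frac{1}{10} - -4\right) 39 = \left(- \frac{1}{10} + 4\right) 39 = \frac{39}{10} \cdot 39 = \frac{1521}{10}$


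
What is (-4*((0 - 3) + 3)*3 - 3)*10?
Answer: -30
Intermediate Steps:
(-4*((0 - 3) + 3)*3 - 3)*10 = (-4*(-3 + 3)*3 - 3)*10 = (-4*0*3 - 3)*10 = (0*3 - 3)*10 = (0 - 3)*10 = -3*10 = -30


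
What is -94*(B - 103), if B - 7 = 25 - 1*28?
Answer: 9306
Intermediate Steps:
B = 4 (B = 7 + (25 - 1*28) = 7 + (25 - 28) = 7 - 3 = 4)
-94*(B - 103) = -94*(4 - 103) = -94*(-99) = 9306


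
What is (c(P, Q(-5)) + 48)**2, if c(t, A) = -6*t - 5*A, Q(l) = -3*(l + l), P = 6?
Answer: 19044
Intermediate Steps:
Q(l) = -6*l
(c(P, Q(-5)) + 48)**2 = ((-6*6 - (-30)*(-5)) + 48)**2 = ((-36 - 5*30) + 48)**2 = ((-36 - 150) + 48)**2 = (-186 + 48)**2 = (-138)**2 = 19044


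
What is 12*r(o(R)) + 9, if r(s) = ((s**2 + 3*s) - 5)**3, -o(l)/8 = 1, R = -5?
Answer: 514509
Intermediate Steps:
o(l) = -8 (o(l) = -8*1 = -8)
r(s) = (-5 + s**2 + 3*s)**3
12*r(o(R)) + 9 = 12*(-5 + (-8)**2 + 3*(-8))**3 + 9 = 12*(-5 + 64 - 24)**3 + 9 = 12*35**3 + 9 = 12*42875 + 9 = 514500 + 9 = 514509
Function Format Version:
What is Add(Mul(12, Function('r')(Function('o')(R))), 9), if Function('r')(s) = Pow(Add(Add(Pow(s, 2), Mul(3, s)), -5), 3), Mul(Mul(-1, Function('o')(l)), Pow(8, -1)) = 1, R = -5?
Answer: 514509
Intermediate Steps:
Function('o')(l) = -8 (Function('o')(l) = Mul(-8, 1) = -8)
Function('r')(s) = Pow(Add(-5, Pow(s, 2), Mul(3, s)), 3)
Add(Mul(12, Function('r')(Function('o')(R))), 9) = Add(Mul(12, Pow(Add(-5, Pow(-8, 2), Mul(3, -8)), 3)), 9) = Add(Mul(12, Pow(Add(-5, 64, -24), 3)), 9) = Add(Mul(12, Pow(35, 3)), 9) = Add(Mul(12, 42875), 9) = Add(514500, 9) = 514509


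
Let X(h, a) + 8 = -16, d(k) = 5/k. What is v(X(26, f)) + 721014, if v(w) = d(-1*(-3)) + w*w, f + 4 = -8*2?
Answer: 2164775/3 ≈ 7.2159e+5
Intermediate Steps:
f = -20 (f = -4 - 8*2 = -4 - 16 = -20)
X(h, a) = -24 (X(h, a) = -8 - 16 = -24)
v(w) = 5/3 + w² (v(w) = 5/((-1*(-3))) + w*w = 5/3 + w²)
v(X(26, f)) + 721014 = (5/3 + (-24)²) + 721014 = (5/3 + 576) + 721014 = 1733/3 + 721014 = 2164775/3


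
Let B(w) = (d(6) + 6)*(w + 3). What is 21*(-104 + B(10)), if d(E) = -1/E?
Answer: -1183/2 ≈ -591.50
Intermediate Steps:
B(w) = 35/2 + 35*w/6 (B(w) = (-1/6 + 6)*(w + 3) = (-1*1/6 + 6)*(3 + w) = (-1/6 + 6)*(3 + w) = 35*(3 + w)/6 = 35/2 + 35*w/6)
21*(-104 + B(10)) = 21*(-104 + (35/2 + (35/6)*10)) = 21*(-104 + (35/2 + 175/3)) = 21*(-104 + 455/6) = 21*(-169/6) = -1183/2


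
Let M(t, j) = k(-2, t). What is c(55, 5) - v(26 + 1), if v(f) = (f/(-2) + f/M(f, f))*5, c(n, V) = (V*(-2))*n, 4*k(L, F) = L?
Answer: -425/2 ≈ -212.50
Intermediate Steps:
k(L, F) = L/4
M(t, j) = -½ (M(t, j) = (¼)*(-2) = -½)
c(n, V) = -2*V*n (c(n, V) = (-2*V)*n = -2*V*n)
v(f) = -25*f/2 (v(f) = (f/(-2) + f/(-½))*5 = (f*(-½) + f*(-2))*5 = (-f/2 - 2*f)*5 = -5*f/2*5 = -25*f/2)
c(55, 5) - v(26 + 1) = -2*5*55 - (-25)*(26 + 1)/2 = -550 - (-25)*27/2 = -550 - 1*(-675/2) = -550 + 675/2 = -425/2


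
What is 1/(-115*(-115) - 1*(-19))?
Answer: 1/13244 ≈ 7.5506e-5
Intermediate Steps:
1/(-115*(-115) - 1*(-19)) = 1/(13225 + 19) = 1/13244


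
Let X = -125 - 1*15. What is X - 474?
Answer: -614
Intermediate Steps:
X = -140 (X = -125 - 15 = -140)
X - 474 = -140 - 474 = -614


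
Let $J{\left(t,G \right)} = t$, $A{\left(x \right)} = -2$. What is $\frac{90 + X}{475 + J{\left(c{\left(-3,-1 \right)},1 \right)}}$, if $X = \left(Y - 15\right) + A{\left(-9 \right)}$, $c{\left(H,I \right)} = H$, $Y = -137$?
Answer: $- \frac{8}{59} \approx -0.13559$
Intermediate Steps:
$X = -154$ ($X = \left(-137 - 15\right) - 2 = -152 - 2 = -154$)
$\frac{90 + X}{475 + J{\left(c{\left(-3,-1 \right)},1 \right)}} = \frac{90 - 154}{475 - 3} = - \frac{64}{472} = \left(-64\right) \frac{1}{472} = - \frac{8}{59}$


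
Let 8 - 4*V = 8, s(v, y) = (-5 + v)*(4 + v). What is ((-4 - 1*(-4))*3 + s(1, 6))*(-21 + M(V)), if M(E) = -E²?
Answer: 420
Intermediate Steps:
V = 0 (V = 2 - ¼*8 = 2 - 2 = 0)
((-4 - 1*(-4))*3 + s(1, 6))*(-21 + M(V)) = ((-4 - 1*(-4))*3 + (-20 + 1² - 1*1))*(-21 - 1*0²) = ((-4 + 4)*3 + (-20 + 1 - 1))*(-21 - 1*0) = (0*3 - 20)*(-21 + 0) = (0 - 20)*(-21) = -20*(-21) = 420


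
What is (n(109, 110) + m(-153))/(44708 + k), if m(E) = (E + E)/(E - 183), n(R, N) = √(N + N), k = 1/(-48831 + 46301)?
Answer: 64515/3167114692 + 5060*√55/113111239 ≈ 0.00035213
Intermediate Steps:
k = -1/2530 (k = 1/(-2530) = -1/2530 ≈ -0.00039526)
n(R, N) = √2*√N (n(R, N) = √(2*N) = √2*√N)
m(E) = 2*E/(-183 + E) (m(E) = (2*E)/(-183 + E) = 2*E/(-183 + E))
(n(109, 110) + m(-153))/(44708 + k) = (√2*√110 + 2*(-153)/(-183 - 153))/(44708 - 1/2530) = (2*√55 + 2*(-153)/(-336))/(113111239/2530) = (2*√55 + 2*(-153)*(-1/336))*(2530/113111239) = (2*√55 + 51/56)*(2530/113111239) = (51/56 + 2*√55)*(2530/113111239) = 64515/3167114692 + 5060*√55/113111239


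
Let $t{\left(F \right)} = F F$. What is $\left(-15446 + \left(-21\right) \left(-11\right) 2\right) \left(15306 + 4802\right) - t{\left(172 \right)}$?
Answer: $-301327856$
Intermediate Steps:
$t{\left(F \right)} = F^{2}$
$\left(-15446 + \left(-21\right) \left(-11\right) 2\right) \left(15306 + 4802\right) - t{\left(172 \right)} = \left(-15446 + \left(-21\right) \left(-11\right) 2\right) \left(15306 + 4802\right) - 172^{2} = \left(-15446 + 231 \cdot 2\right) 20108 - 29584 = \left(-15446 + 462\right) 20108 - 29584 = \left(-14984\right) 20108 - 29584 = -301298272 - 29584 = -301327856$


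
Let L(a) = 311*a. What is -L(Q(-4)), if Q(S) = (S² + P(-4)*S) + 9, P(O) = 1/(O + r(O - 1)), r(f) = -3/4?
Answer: -152701/19 ≈ -8036.9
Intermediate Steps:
r(f) = -¾ (r(f) = -3*¼ = -¾)
P(O) = 1/(-¾ + O) (P(O) = 1/(O - ¾) = 1/(-¾ + O))
Q(S) = 9 + S² - 4*S/19 (Q(S) = (S² + (4/(-3 + 4*(-4)))*S) + 9 = (S² + (4/(-3 - 16))*S) + 9 = (S² + (4/(-19))*S) + 9 = (S² + (4*(-1/19))*S) + 9 = (S² - 4*S/19) + 9 = 9 + S² - 4*S/19)
-L(Q(-4)) = -311*(9 + (-4)² - 4/19*(-4)) = -311*(9 + 16 + 16/19) = -311*491/19 = -1*152701/19 = -152701/19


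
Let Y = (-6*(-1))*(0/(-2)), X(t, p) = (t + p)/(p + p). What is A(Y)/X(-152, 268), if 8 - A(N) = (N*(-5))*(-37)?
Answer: 1072/29 ≈ 36.966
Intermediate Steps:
X(t, p) = (p + t)/(2*p) (X(t, p) = (p + t)/((2*p)) = (p + t)*(1/(2*p)) = (p + t)/(2*p))
Y = 0 (Y = 6*(0*(-½)) = 6*0 = 0)
A(N) = 8 - 185*N (A(N) = 8 - N*(-5)*(-37) = 8 - (-5*N)*(-37) = 8 - 185*N)
A(Y)/X(-152, 268) = (8 - 185*0)/(((½)*(268 - 152)/268)) = (8 + 0)/(((½)*(1/268)*116)) = 8/(29/134) = 8*(134/29) = 1072/29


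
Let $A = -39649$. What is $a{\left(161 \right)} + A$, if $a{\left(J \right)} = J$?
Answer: $-39488$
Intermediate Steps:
$a{\left(161 \right)} + A = 161 - 39649 = -39488$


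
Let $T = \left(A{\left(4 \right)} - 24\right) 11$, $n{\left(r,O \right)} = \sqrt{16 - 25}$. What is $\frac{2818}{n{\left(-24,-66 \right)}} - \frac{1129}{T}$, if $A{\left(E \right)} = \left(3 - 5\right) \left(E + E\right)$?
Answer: $\frac{1129}{440} - \frac{2818 i}{3} \approx 2.5659 - 939.33 i$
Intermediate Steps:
$A{\left(E \right)} = - 4 E$ ($A{\left(E \right)} = - 2 \cdot 2 E = - 4 E$)
$n{\left(r,O \right)} = 3 i$ ($n{\left(r,O \right)} = \sqrt{-9} = 3 i$)
$T = -440$ ($T = \left(\left(-4\right) 4 - 24\right) 11 = \left(-16 - 24\right) 11 = \left(-40\right) 11 = -440$)
$\frac{2818}{n{\left(-24,-66 \right)}} - \frac{1129}{T} = \frac{2818}{3 i} - \frac{1129}{-440} = 2818 \left(- \frac{i}{3}\right) - - \frac{1129}{440} = - \frac{2818 i}{3} + \frac{1129}{440} = \frac{1129}{440} - \frac{2818 i}{3}$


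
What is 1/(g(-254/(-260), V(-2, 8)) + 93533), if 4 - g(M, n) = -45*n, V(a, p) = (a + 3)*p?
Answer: 1/93897 ≈ 1.0650e-5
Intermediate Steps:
V(a, p) = p*(3 + a) (V(a, p) = (3 + a)*p = p*(3 + a))
g(M, n) = 4 + 45*n (g(M, n) = 4 - (-45)*n = 4 + 45*n)
1/(g(-254/(-260), V(-2, 8)) + 93533) = 1/((4 + 45*(8*(3 - 2))) + 93533) = 1/((4 + 45*(8*1)) + 93533) = 1/((4 + 45*8) + 93533) = 1/((4 + 360) + 93533) = 1/(364 + 93533) = 1/93897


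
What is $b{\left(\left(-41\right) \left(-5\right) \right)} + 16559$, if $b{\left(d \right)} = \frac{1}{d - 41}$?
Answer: $\frac{2715677}{164} \approx 16559.0$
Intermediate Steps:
$b{\left(d \right)} = \frac{1}{-41 + d}$
$b{\left(\left(-41\right) \left(-5\right) \right)} + 16559 = \frac{1}{-41 - -205} + 16559 = \frac{1}{-41 + 205} + 16559 = \frac{1}{164} + 16559 = \frac{2715677}{164}$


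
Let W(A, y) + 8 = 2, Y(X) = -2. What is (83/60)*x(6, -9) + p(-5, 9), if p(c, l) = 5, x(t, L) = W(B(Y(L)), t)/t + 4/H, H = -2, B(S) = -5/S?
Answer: 17/20 ≈ 0.85000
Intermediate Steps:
W(A, y) = -6 (W(A, y) = -8 + 2 = -6)
x(t, L) = -2 - 6/t (x(t, L) = -6/t + 4/(-2) = -6/t + 4*(-½) = -6/t - 2 = -2 - 6/t)
(83/60)*x(6, -9) + p(-5, 9) = (83/60)*(-2 - 6/6) + 5 = (83*(1/60))*(-2 - 6*⅙) + 5 = 83*(-2 - 1)/60 + 5 = (83/60)*(-3) + 5 = -83/20 + 5 = 17/20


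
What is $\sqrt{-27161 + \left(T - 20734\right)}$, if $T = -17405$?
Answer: $10 i \sqrt{653} \approx 255.54 i$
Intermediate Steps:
$\sqrt{-27161 + \left(T - 20734\right)} = \sqrt{-27161 - 38139} = \sqrt{-65300} = 10 i \sqrt{653}$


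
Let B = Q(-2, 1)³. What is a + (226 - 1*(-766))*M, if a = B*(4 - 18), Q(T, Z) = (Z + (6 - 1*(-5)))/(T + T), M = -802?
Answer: -795206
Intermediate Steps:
Q(T, Z) = (11 + Z)/(2*T) (Q(T, Z) = (Z + (6 + 5))/((2*T)) = (Z + 11)*(1/(2*T)) = (11 + Z)*(1/(2*T)) = (11 + Z)/(2*T))
B = -27 (B = ((½)*(11 + 1)/(-2))³ = ((½)*(-½)*12)³ = (-3)³ = -27)
a = 378 (a = -27*(4 - 18) = -27*(-14) = 378)
a + (226 - 1*(-766))*M = 378 + (226 - 1*(-766))*(-802) = 378 + (226 + 766)*(-802) = 378 + 992*(-802) = 378 - 795584 = -795206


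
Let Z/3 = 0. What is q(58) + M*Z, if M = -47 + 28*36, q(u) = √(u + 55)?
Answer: √113 ≈ 10.630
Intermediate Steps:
q(u) = √(55 + u)
M = 961 (M = -47 + 1008 = 961)
Z = 0 (Z = 3*0 = 0)
q(58) + M*Z = √(55 + 58) + 961*0 = √113 + 0 = √113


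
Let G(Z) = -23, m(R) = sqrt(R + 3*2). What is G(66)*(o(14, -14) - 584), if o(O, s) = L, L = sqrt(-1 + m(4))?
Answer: 13432 - 23*sqrt(-1 + sqrt(10)) ≈ 13398.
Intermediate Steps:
m(R) = sqrt(6 + R) (m(R) = sqrt(R + 6) = sqrt(6 + R))
L = sqrt(-1 + sqrt(10)) (L = sqrt(-1 + sqrt(6 + 4)) = sqrt(-1 + sqrt(10)) ≈ 1.4705)
o(O, s) = sqrt(-1 + sqrt(10))
G(66)*(o(14, -14) - 584) = -23*(sqrt(-1 + sqrt(10)) - 584) = -23*(-584 + sqrt(-1 + sqrt(10))) = 13432 - 23*sqrt(-1 + sqrt(10))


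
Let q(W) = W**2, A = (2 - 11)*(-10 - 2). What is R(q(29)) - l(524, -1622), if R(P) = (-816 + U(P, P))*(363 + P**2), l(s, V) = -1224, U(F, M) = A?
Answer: -501010728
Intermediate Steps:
A = 108 (A = -9*(-12) = 108)
U(F, M) = 108
R(P) = -257004 - 708*P**2 (R(P) = (-816 + 108)*(363 + P**2) = -708*(363 + P**2) = -257004 - 708*P**2)
R(q(29)) - l(524, -1622) = (-257004 - 708*(29**2)**2) - 1*(-1224) = (-257004 - 708*841**2) + 1224 = (-257004 - 708*707281) + 1224 = (-257004 - 500754948) + 1224 = -501011952 + 1224 = -501010728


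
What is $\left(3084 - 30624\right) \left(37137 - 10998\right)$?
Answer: $-719868060$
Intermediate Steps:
$\left(3084 - 30624\right) \left(37137 - 10998\right) = \left(-27540\right) 26139 = -719868060$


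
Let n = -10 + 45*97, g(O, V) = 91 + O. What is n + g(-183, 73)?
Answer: 4263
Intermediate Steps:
n = 4355 (n = -10 + 4365 = 4355)
n + g(-183, 73) = 4355 + (91 - 183) = 4355 - 92 = 4263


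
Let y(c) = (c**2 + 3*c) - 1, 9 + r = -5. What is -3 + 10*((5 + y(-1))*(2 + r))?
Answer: -243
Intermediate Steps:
r = -14 (r = -9 - 5 = -14)
y(c) = -1 + c**2 + 3*c
-3 + 10*((5 + y(-1))*(2 + r)) = -3 + 10*((5 + (-1 + (-1)**2 + 3*(-1)))*(2 - 14)) = -3 + 10*((5 + (-1 + 1 - 3))*(-12)) = -3 + 10*((5 - 3)*(-12)) = -3 + 10*(2*(-12)) = -3 + 10*(-24) = -3 - 240 = -243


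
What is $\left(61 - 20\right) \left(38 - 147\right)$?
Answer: $-4469$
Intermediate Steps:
$\left(61 - 20\right) \left(38 - 147\right) = 41 \left(-109\right) = -4469$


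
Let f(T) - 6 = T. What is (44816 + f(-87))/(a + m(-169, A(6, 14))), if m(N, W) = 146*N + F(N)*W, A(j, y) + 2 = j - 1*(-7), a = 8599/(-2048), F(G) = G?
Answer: -91617280/54348183 ≈ -1.6857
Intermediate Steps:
a = -8599/2048 (a = 8599*(-1/2048) = -8599/2048 ≈ -4.1987)
f(T) = 6 + T
A(j, y) = 5 + j (A(j, y) = -2 + (j - 1*(-7)) = -2 + (j + 7) = -2 + (7 + j) = 5 + j)
m(N, W) = 146*N + N*W
(44816 + f(-87))/(a + m(-169, A(6, 14))) = (44816 + (6 - 87))/(-8599/2048 - 169*(146 + (5 + 6))) = (44816 - 81)/(-8599/2048 - 169*(146 + 11)) = 44735/(-8599/2048 - 169*157) = 44735/(-8599/2048 - 26533) = 44735/(-54348183/2048) = 44735*(-2048/54348183) = -91617280/54348183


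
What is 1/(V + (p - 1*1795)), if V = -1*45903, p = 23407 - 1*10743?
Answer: -1/35034 ≈ -2.8544e-5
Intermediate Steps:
p = 12664 (p = 23407 - 10743 = 12664)
V = -45903
1/(V + (p - 1*1795)) = 1/(-45903 + (12664 - 1*1795)) = 1/(-45903 + (12664 - 1795)) = 1/(-45903 + 10869) = 1/(-35034) = -1/35034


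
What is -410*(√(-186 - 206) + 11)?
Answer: -4510 - 5740*I*√2 ≈ -4510.0 - 8117.6*I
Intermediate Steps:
-410*(√(-186 - 206) + 11) = -410*(√(-392) + 11) = -410*(14*I*√2 + 11) = -410*(11 + 14*I*√2) = -4510 - 5740*I*√2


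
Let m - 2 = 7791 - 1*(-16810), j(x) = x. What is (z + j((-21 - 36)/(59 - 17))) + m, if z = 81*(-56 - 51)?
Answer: 223085/14 ≈ 15935.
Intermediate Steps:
z = -8667 (z = 81*(-107) = -8667)
m = 24603 (m = 2 + (7791 - 1*(-16810)) = 2 + (7791 + 16810) = 2 + 24601 = 24603)
(z + j((-21 - 36)/(59 - 17))) + m = (-8667 + (-21 - 36)/(59 - 17)) + 24603 = (-8667 - 57/42) + 24603 = (-8667 - 57*1/42) + 24603 = (-8667 - 19/14) + 24603 = -121357/14 + 24603 = 223085/14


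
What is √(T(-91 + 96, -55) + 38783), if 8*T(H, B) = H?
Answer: √620538/4 ≈ 196.94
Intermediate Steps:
T(H, B) = H/8
√(T(-91 + 96, -55) + 38783) = √((-91 + 96)/8 + 38783) = √((⅛)*5 + 38783) = √(5/8 + 38783) = √(310269/8) = √620538/4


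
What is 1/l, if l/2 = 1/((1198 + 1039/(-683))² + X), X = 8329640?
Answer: 4553493101985/932978 ≈ 4.8806e+6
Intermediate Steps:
l = 932978/4553493101985 (l = 2/((1198 + 1039/(-683))² + 8329640) = 2/((1198 + 1039*(-1/683))² + 8329640) = 2/((1198 - 1039/683)² + 8329640) = 2/((817195/683)² + 8329640) = 2/(667807668025/466489 + 8329640) = 2/(4553493101985/466489) = 2*(466489/4553493101985) = 932978/4553493101985 ≈ 2.0489e-7)
1/l = 1/(932978/4553493101985) = 4553493101985/932978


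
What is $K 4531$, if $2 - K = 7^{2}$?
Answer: $-212957$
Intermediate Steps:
$K = -47$ ($K = 2 - 7^{2} = 2 - 49 = -47$)
$K 4531 = \left(-47\right) 4531 = -212957$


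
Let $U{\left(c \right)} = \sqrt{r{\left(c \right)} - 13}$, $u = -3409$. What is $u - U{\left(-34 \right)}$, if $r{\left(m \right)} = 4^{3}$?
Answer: $-3409 - \sqrt{51} \approx -3416.1$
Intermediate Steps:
$r{\left(m \right)} = 64$
$U{\left(c \right)} = \sqrt{51}$ ($U{\left(c \right)} = \sqrt{64 - 13} = \sqrt{51}$)
$u - U{\left(-34 \right)} = -3409 - \sqrt{51}$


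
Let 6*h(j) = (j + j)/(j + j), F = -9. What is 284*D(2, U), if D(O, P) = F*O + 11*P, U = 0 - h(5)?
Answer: -16898/3 ≈ -5632.7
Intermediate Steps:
h(j) = ⅙ (h(j) = ((j + j)/(j + j))/6 = ((2*j)/((2*j)))/6 = ((2*j)*(1/(2*j)))/6 = (⅙)*1 = ⅙)
U = -⅙ (U = 0 - 1*⅙ = 0 - ⅙ = -⅙ ≈ -0.16667)
D(O, P) = -9*O + 11*P
284*D(2, U) = 284*(-9*2 + 11*(-⅙)) = 284*(-18 - 11/6) = 284*(-119/6) = -16898/3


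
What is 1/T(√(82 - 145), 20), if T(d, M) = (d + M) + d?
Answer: 5/163 - 3*I*√7/326 ≈ 0.030675 - 0.024347*I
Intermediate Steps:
T(d, M) = M + 2*d (T(d, M) = (M + d) + d = M + 2*d)
1/T(√(82 - 145), 20) = 1/(20 + 2*√(82 - 145)) = 1/(20 + 2*√(-63)) = 1/(20 + 2*(3*I*√7)) = 1/(20 + 6*I*√7)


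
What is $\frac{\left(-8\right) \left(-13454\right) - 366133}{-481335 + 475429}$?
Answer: $\frac{258501}{5906} \approx 43.769$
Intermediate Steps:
$\frac{\left(-8\right) \left(-13454\right) - 366133}{-481335 + 475429} = \frac{107632 - 366133}{-5906} = \left(-258501\right) \left(- \frac{1}{5906}\right) = \frac{258501}{5906}$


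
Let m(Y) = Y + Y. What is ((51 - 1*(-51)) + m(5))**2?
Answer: 12544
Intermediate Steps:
m(Y) = 2*Y
((51 - 1*(-51)) + m(5))**2 = ((51 - 1*(-51)) + 2*5)**2 = ((51 + 51) + 10)**2 = (102 + 10)**2 = 112**2 = 12544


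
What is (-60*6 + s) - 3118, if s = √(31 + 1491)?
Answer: -3478 + √1522 ≈ -3439.0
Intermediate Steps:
s = √1522 ≈ 39.013
(-60*6 + s) - 3118 = (-60*6 + √1522) - 3118 = (-360 + √1522) - 3118 = -3478 + √1522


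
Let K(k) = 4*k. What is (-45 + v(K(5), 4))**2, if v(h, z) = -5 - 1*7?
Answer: 3249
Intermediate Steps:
v(h, z) = -12 (v(h, z) = -5 - 7 = -12)
(-45 + v(K(5), 4))**2 = (-45 - 12)**2 = (-57)**2 = 3249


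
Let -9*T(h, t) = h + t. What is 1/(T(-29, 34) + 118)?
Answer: 9/1057 ≈ 0.0085147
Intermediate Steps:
T(h, t) = -h/9 - t/9 (T(h, t) = -(h + t)/9 = -h/9 - t/9)
1/(T(-29, 34) + 118) = 1/((-⅑*(-29) - ⅑*34) + 118) = 1/((29/9 - 34/9) + 118) = 1/(-5/9 + 118) = 1/(1057/9) = 9/1057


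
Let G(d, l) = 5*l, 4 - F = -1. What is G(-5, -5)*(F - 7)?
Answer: 50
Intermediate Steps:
F = 5 (F = 4 - 1*(-1) = 4 + 1 = 5)
G(-5, -5)*(F - 7) = (5*(-5))*(5 - 7) = -25*(-2) = 50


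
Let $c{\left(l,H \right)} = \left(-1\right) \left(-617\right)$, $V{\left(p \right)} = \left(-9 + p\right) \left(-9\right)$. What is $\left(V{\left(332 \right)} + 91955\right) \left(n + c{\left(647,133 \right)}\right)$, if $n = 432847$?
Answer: $38599102272$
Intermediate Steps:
$V{\left(p \right)} = 81 - 9 p$
$c{\left(l,H \right)} = 617$
$\left(V{\left(332 \right)} + 91955\right) \left(n + c{\left(647,133 \right)}\right) = \left(\left(81 - 2988\right) + 91955\right) \left(432847 + 617\right) = \left(\left(81 - 2988\right) + 91955\right) 433464 = \left(-2907 + 91955\right) 433464 = 89048 \cdot 433464 = 38599102272$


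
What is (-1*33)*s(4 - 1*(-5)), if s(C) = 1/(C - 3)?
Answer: -11/2 ≈ -5.5000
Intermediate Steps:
s(C) = 1/(-3 + C)
(-1*33)*s(4 - 1*(-5)) = (-1*33)/(-3 + (4 - 1*(-5))) = -33/(-3 + (4 + 5)) = -33/(-3 + 9) = -33/6 = -33*1/6 = -11/2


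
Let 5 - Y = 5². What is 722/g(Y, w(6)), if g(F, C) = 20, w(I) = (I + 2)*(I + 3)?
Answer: 361/10 ≈ 36.100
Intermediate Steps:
Y = -20 (Y = 5 - 1*5² = 5 - 1*25 = 5 - 25 = -20)
w(I) = (2 + I)*(3 + I)
722/g(Y, w(6)) = 722/20 = 722*(1/20) = 361/10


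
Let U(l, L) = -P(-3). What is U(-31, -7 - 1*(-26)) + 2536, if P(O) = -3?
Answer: 2539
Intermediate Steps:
U(l, L) = 3 (U(l, L) = -1*(-3) = 3)
U(-31, -7 - 1*(-26)) + 2536 = 3 + 2536 = 2539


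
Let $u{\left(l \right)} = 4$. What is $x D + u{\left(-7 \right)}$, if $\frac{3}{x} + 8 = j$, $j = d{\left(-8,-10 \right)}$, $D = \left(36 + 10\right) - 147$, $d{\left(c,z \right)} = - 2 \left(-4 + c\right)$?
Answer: $- \frac{239}{16} \approx -14.938$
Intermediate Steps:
$d{\left(c,z \right)} = 8 - 2 c$
$D = -101$ ($D = 46 - 147 = -101$)
$j = 24$ ($j = 8 - -16 = 8 + 16 = 24$)
$x = \frac{3}{16}$ ($x = \frac{3}{-8 + 24} = \frac{3}{16} \approx 0.1875$)
$x D + u{\left(-7 \right)} = \frac{3}{16} \left(-101\right) + 4 = - \frac{303}{16} + 4 = - \frac{239}{16}$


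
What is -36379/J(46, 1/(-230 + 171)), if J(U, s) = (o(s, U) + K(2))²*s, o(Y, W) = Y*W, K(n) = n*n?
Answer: 7471482641/36100 ≈ 2.0697e+5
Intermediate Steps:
K(n) = n²
o(Y, W) = W*Y
J(U, s) = s*(4 + U*s)² (J(U, s) = (U*s + 2²)²*s = (U*s + 4)²*s = (4 + U*s)²*s = s*(4 + U*s)²)
-36379/J(46, 1/(-230 + 171)) = -36379*(-230 + 171)/(4 + 46/(-230 + 171))² = -36379*(-59/(4 + 46/(-59))²) = -36379*(-59/(4 + 46*(-1/59))²) = -36379*(-59/(4 - 46/59)²) = -36379/((-(190/59)²/59)) = -36379/((-1/59*36100/3481)) = -36379/(-36100/205379) = -36379*(-205379/36100) = 7471482641/36100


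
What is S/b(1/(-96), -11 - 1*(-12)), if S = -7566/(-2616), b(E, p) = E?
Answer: -30264/109 ≈ -277.65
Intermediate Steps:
S = 1261/436 (S = -7566*(-1/2616) = 1261/436 ≈ 2.8922)
S/b(1/(-96), -11 - 1*(-12)) = 1261/(436*(1/(-96))) = 1261/(436*(-1/96)) = (1261/436)*(-96) = -30264/109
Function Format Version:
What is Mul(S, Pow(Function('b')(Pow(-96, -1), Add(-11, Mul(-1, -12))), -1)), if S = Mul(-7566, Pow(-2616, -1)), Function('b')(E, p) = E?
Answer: Rational(-30264, 109) ≈ -277.65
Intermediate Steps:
S = Rational(1261, 436) (S = Mul(-7566, Rational(-1, 2616)) = Rational(1261, 436) ≈ 2.8922)
Mul(S, Pow(Function('b')(Pow(-96, -1), Add(-11, Mul(-1, -12))), -1)) = Mul(Rational(1261, 436), Pow(Pow(-96, -1), -1)) = Mul(Rational(1261, 436), Pow(Rational(-1, 96), -1)) = Mul(Rational(1261, 436), -96) = Rational(-30264, 109)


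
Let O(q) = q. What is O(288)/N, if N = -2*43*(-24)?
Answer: 6/43 ≈ 0.13953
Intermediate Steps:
N = 2064 (N = -86*(-24) = 2064)
O(288)/N = 288/2064 = 288*(1/2064) = 6/43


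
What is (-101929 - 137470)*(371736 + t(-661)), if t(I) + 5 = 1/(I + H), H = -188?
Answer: -75554232949582/849 ≈ -8.8992e+10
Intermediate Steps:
t(I) = -5 + 1/(-188 + I) (t(I) = -5 + 1/(I - 188) = -5 + 1/(-188 + I))
(-101929 - 137470)*(371736 + t(-661)) = (-101929 - 137470)*(371736 + (941 - 5*(-661))/(-188 - 661)) = -239399*(371736 + (941 + 3305)/(-849)) = -239399*(371736 - 1/849*4246) = -239399*(371736 - 4246/849) = -239399*315599618/849 = -75554232949582/849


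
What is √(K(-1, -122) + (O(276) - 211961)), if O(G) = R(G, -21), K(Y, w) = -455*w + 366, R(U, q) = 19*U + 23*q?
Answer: 2*I*√37831 ≈ 389.0*I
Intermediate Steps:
K(Y, w) = 366 - 455*w
O(G) = -483 + 19*G (O(G) = 19*G + 23*(-21) = 19*G - 483 = -483 + 19*G)
√(K(-1, -122) + (O(276) - 211961)) = √((366 - 455*(-122)) + ((-483 + 19*276) - 211961)) = √((366 + 55510) + ((-483 + 5244) - 211961)) = √(55876 + (4761 - 211961)) = √(55876 - 207200) = √(-151324) = 2*I*√37831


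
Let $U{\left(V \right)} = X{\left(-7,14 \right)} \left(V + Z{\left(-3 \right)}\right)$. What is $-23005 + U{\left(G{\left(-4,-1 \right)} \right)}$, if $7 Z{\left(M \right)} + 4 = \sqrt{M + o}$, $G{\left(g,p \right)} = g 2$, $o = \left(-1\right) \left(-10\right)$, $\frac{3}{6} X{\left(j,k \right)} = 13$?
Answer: $- \frac{162595}{7} + \frac{26 \sqrt{7}}{7} \approx -23218.0$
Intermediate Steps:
$X{\left(j,k \right)} = 26$ ($X{\left(j,k \right)} = 2 \cdot 13 = 26$)
$o = 10$
$G{\left(g,p \right)} = 2 g$
$Z{\left(M \right)} = - \frac{4}{7} + \frac{\sqrt{10 + M}}{7}$ ($Z{\left(M \right)} = - \frac{4}{7} + \frac{\sqrt{M + 10}}{7} = - \frac{4}{7} + \frac{\sqrt{10 + M}}{7}$)
$U{\left(V \right)} = - \frac{104}{7} + 26 V + \frac{26 \sqrt{7}}{7}$ ($U{\left(V \right)} = 26 \left(V - \left(\frac{4}{7} - \frac{\sqrt{10 - 3}}{7}\right)\right) = 26 \left(V - \left(\frac{4}{7} - \frac{\sqrt{7}}{7}\right)\right) = 26 \left(- \frac{4}{7} + V + \frac{\sqrt{7}}{7}\right) = - \frac{104}{7} + 26 V + \frac{26 \sqrt{7}}{7}$)
$-23005 + U{\left(G{\left(-4,-1 \right)} \right)} = -23005 + \left(- \frac{104}{7} + 26 \cdot 2 \left(-4\right) + \frac{26 \sqrt{7}}{7}\right) = -23005 + \left(- \frac{104}{7} + 26 \left(-8\right) + \frac{26 \sqrt{7}}{7}\right) = -23005 - \left(\frac{1560}{7} - \frac{26 \sqrt{7}}{7}\right) = - \frac{162595}{7} + \frac{26 \sqrt{7}}{7}$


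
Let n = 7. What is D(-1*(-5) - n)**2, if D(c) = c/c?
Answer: 1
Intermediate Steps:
D(c) = 1
D(-1*(-5) - n)**2 = 1**2 = 1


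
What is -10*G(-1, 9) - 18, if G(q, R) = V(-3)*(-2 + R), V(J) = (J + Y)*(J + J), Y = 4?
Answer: 402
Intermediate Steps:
V(J) = 2*J*(4 + J) (V(J) = (J + 4)*(J + J) = (4 + J)*(2*J) = 2*J*(4 + J))
G(q, R) = 12 - 6*R (G(q, R) = (2*(-3)*(4 - 3))*(-2 + R) = (2*(-3)*1)*(-2 + R) = -6*(-2 + R) = 12 - 6*R)
-10*G(-1, 9) - 18 = -10*(12 - 6*9) - 18 = -10*(12 - 54) - 18 = -10*(-42) - 18 = 420 - 18 = 402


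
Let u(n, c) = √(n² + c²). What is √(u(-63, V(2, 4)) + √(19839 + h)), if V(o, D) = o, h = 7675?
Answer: √(√3973 + √27514) ≈ 15.130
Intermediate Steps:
u(n, c) = √(c² + n²)
√(u(-63, V(2, 4)) + √(19839 + h)) = √(√(2² + (-63)²) + √(19839 + 7675)) = √(√(4 + 3969) + √27514) = √(√3973 + √27514)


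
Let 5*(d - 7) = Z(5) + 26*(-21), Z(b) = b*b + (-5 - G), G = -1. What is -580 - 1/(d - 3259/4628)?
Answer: -264941112/456803 ≈ -579.99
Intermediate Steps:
Z(b) = -4 + b**2 (Z(b) = b*b + (-5 - 1*(-1)) = b**2 + (-5 + 1) = b**2 - 4 = -4 + b**2)
d = -98 (d = 7 + ((-4 + 5**2) + 26*(-21))/5 = 7 + ((-4 + 25) - 546)/5 = 7 + (21 - 546)/5 = 7 + (1/5)*(-525) = 7 - 105 = -98)
-580 - 1/(d - 3259/4628) = -580 - 1/(-98 - 3259/4628) = -580 - 1/(-456803/4628) = -580 - 1*(-4628/456803) = -580 + 4628/456803 = -264941112/456803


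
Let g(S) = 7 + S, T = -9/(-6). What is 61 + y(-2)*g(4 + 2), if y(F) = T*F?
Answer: 22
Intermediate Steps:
T = 3/2 (T = -9*(-⅙) = 3/2 ≈ 1.5000)
y(F) = 3*F/2
61 + y(-2)*g(4 + 2) = 61 + ((3/2)*(-2))*(7 + (4 + 2)) = 61 - 3*(7 + 6) = 61 - 3*13 = 61 - 39 = 22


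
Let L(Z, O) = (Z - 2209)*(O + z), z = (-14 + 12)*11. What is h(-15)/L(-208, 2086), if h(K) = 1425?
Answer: -475/1662896 ≈ -0.00028565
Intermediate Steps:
z = -22 (z = -2*11 = -22)
L(Z, O) = (-2209 + Z)*(-22 + O) (L(Z, O) = (Z - 2209)*(O - 22) = (-2209 + Z)*(-22 + O))
h(-15)/L(-208, 2086) = 1425/(48598 - 2209*2086 - 22*(-208) + 2086*(-208)) = 1425/(48598 - 4607974 + 4576 - 433888) = 1425/(-4988688) = 1425*(-1/4988688) = -475/1662896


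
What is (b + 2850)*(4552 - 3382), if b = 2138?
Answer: 5835960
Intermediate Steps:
(b + 2850)*(4552 - 3382) = (2138 + 2850)*(4552 - 3382) = 4988*1170 = 5835960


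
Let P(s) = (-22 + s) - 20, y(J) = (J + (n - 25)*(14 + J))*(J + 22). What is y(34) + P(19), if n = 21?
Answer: -8871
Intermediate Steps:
y(J) = (-56 - 3*J)*(22 + J) (y(J) = (J + (21 - 25)*(14 + J))*(J + 22) = (J - 4*(14 + J))*(22 + J) = (J + (-56 - 4*J))*(22 + J) = (-56 - 3*J)*(22 + J))
P(s) = -42 + s
y(34) + P(19) = (-1232 - 122*34 - 3*34²) + (-42 + 19) = (-1232 - 4148 - 3*1156) - 23 = (-1232 - 4148 - 3468) - 23 = -8848 - 23 = -8871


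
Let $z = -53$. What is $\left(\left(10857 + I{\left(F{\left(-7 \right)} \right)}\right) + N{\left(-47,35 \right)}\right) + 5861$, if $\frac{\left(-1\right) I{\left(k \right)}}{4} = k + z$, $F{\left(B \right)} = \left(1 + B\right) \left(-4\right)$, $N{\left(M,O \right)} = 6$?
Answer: $16840$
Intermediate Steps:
$F{\left(B \right)} = -4 - 4 B$
$I{\left(k \right)} = 212 - 4 k$ ($I{\left(k \right)} = - 4 \left(k - 53\right) = - 4 \left(-53 + k\right) = 212 - 4 k$)
$\left(\left(10857 + I{\left(F{\left(-7 \right)} \right)}\right) + N{\left(-47,35 \right)}\right) + 5861 = \left(\left(10857 + \left(212 - 4 \left(-4 - -28\right)\right)\right) + 6\right) + 5861 = \left(\left(10857 + \left(212 - 4 \left(-4 + 28\right)\right)\right) + 6\right) + 5861 = \left(\left(10857 + \left(212 - 96\right)\right) + 6\right) + 5861 = \left(\left(10857 + 116\right) + 6\right) + 5861 = \left(10973 + 6\right) + 5861 = 10979 + 5861 = 16840$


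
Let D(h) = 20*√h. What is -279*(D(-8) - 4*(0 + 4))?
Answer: 4464 - 11160*I*√2 ≈ 4464.0 - 15783.0*I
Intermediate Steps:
-279*(D(-8) - 4*(0 + 4)) = -279*(20*√(-8) - 4*(0 + 4)) = -279*(20*(2*I*√2) - 4*4) = -279*(40*I*√2 - 16) = -279*(-16 + 40*I*√2) = 4464 - 11160*I*√2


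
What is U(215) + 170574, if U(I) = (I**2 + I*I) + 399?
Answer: 263423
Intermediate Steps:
U(I) = 399 + 2*I**2 (U(I) = (I**2 + I**2) + 399 = 2*I**2 + 399 = 399 + 2*I**2)
U(215) + 170574 = (399 + 2*215**2) + 170574 = (399 + 2*46225) + 170574 = (399 + 92450) + 170574 = 92849 + 170574 = 263423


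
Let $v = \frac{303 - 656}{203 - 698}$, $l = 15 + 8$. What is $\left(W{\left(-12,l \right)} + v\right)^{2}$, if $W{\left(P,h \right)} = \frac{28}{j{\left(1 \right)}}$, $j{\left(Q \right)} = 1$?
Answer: $\frac{202009369}{245025} \approx 824.44$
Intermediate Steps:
$l = 23$
$W{\left(P,h \right)} = 28$ ($W{\left(P,h \right)} = \frac{28}{1} = 28 \cdot 1 = 28$)
$v = \frac{353}{495}$ ($v = - \frac{353}{-495} = \left(-353\right) \left(- \frac{1}{495}\right) = \frac{353}{495} \approx 0.71313$)
$\left(W{\left(-12,l \right)} + v\right)^{2} = \left(28 + \frac{353}{495}\right)^{2} = \left(\frac{14213}{495}\right)^{2} = \frac{202009369}{245025}$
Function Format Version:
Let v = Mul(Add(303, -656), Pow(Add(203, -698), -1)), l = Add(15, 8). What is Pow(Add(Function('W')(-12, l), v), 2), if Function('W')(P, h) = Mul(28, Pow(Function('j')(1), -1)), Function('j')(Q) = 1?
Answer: Rational(202009369, 245025) ≈ 824.44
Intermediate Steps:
l = 23
Function('W')(P, h) = 28 (Function('W')(P, h) = Mul(28, Pow(1, -1)) = Mul(28, 1) = 28)
v = Rational(353, 495) (v = Mul(-353, Pow(-495, -1)) = Mul(-353, Rational(-1, 495)) = Rational(353, 495) ≈ 0.71313)
Pow(Add(Function('W')(-12, l), v), 2) = Pow(Add(28, Rational(353, 495)), 2) = Pow(Rational(14213, 495), 2) = Rational(202009369, 245025)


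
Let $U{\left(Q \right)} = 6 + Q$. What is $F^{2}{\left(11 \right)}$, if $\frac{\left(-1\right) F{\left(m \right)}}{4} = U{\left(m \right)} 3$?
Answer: $41616$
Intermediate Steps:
$F{\left(m \right)} = -72 - 12 m$ ($F{\left(m \right)} = - 4 \left(6 + m\right) 3 = - 4 \left(18 + 3 m\right) = -72 - 12 m$)
$F^{2}{\left(11 \right)} = \left(-72 - 132\right)^{2} = \left(-204\right)^{2} = 41616$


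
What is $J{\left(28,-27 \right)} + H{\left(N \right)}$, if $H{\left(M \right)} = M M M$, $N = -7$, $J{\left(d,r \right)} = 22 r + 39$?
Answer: $-898$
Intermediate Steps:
$J{\left(d,r \right)} = 39 + 22 r$
$H{\left(M \right)} = M^{3}$ ($H{\left(M \right)} = M^{2} M = M^{3}$)
$J{\left(28,-27 \right)} + H{\left(N \right)} = \left(39 + 22 \left(-27\right)\right) + \left(-7\right)^{3} = \left(39 - 594\right) - 343 = -555 - 343 = -898$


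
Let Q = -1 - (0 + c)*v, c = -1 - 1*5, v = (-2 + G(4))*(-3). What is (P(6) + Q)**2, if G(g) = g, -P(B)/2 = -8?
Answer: 441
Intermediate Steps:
P(B) = 16 (P(B) = -2*(-8) = 16)
v = -6 (v = (-2 + 4)*(-3) = 2*(-3) = -6)
c = -6 (c = -1 - 5 = -6)
Q = -37 (Q = -1 - (0 - 6)*(-6) = -1 - (-6)*(-6) = -1 - 1*36 = -1 - 36 = -37)
(P(6) + Q)**2 = (16 - 37)**2 = (-21)**2 = 441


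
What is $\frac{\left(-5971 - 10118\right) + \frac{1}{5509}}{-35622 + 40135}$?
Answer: $- \frac{88634300}{24862117} \approx -3.565$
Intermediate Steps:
$\frac{\left(-5971 - 10118\right) + \frac{1}{5509}}{-35622 + 40135} = \frac{-16089 + \frac{1}{5509}}{4513} = \left(- \frac{88634300}{5509}\right) \frac{1}{4513} = - \frac{88634300}{24862117}$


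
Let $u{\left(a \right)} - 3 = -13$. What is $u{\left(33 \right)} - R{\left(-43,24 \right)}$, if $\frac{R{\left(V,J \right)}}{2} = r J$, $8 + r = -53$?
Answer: $2918$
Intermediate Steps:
$r = -61$ ($r = -8 - 53 = -61$)
$u{\left(a \right)} = -10$ ($u{\left(a \right)} = 3 - 13 = -10$)
$R{\left(V,J \right)} = - 122 J$ ($R{\left(V,J \right)} = 2 \left(- 61 J\right) = - 122 J$)
$u{\left(33 \right)} - R{\left(-43,24 \right)} = -10 - \left(-122\right) 24 = -10 - -2928 = -10 + 2928 = 2918$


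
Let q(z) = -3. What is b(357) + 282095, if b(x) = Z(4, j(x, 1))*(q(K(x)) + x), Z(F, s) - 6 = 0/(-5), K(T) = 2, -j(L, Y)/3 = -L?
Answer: 284219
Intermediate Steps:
j(L, Y) = 3*L (j(L, Y) = -(-3)*L = 3*L)
Z(F, s) = 6 (Z(F, s) = 6 + 0/(-5) = 6 + 0*(-1/5) = 6 + 0 = 6)
b(x) = -18 + 6*x (b(x) = 6*(-3 + x) = -18 + 6*x)
b(357) + 282095 = (-18 + 6*357) + 282095 = (-18 + 2142) + 282095 = 2124 + 282095 = 284219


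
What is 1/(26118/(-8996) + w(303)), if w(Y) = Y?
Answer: 4498/1349835 ≈ 0.0033323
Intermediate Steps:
1/(26118/(-8996) + w(303)) = 1/(26118/(-8996) + 303) = 1/(26118*(-1/8996) + 303) = 1/(-13059/4498 + 303) = 1/(1349835/4498) = 4498/1349835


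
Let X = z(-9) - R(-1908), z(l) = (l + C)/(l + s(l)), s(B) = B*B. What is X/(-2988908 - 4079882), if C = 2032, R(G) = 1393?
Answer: 98273/508952880 ≈ 0.00019309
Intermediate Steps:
s(B) = B**2
z(l) = (2032 + l)/(l + l**2) (z(l) = (l + 2032)/(l + l**2) = (2032 + l)/(l + l**2))
X = -98273/72 (X = (2032 - 9)/((-9)*(1 - 9)) - 1*1393 = -1/9*2023/(-8) - 1393 = -1/9*(-1/8)*2023 - 1393 = 2023/72 - 1393 = -98273/72 ≈ -1364.9)
X/(-2988908 - 4079882) = -98273/(72*(-2988908 - 4079882)) = -98273/72/(-7068790) = -98273/72*(-1/7068790) = 98273/508952880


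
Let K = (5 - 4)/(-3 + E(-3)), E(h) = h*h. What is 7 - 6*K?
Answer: 6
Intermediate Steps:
E(h) = h**2
K = 1/6 (K = (5 - 4)/(-3 + (-3)**2) = 1/(-3 + 9) = 1/6 ≈ 0.16667)
7 - 6*K = 7 - 6*1/6 = 7 - 1 = 6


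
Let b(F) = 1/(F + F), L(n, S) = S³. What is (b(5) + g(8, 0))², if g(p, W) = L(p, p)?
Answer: 26224641/100 ≈ 2.6225e+5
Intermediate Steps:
g(p, W) = p³
b(F) = 1/(2*F)
(b(5) + g(8, 0))² = ((½)/5 + 8³)² = ((½)*(⅕) + 512)² = (⅒ + 512)² = (5121/10)² = 26224641/100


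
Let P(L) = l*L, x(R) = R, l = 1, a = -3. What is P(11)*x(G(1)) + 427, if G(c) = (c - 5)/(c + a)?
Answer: 449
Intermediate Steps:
G(c) = (-5 + c)/(-3 + c) (G(c) = (c - 5)/(c - 3) = (-5 + c)/(-3 + c))
P(L) = L (P(L) = 1*L = L)
P(11)*x(G(1)) + 427 = 11*((-5 + 1)/(-3 + 1)) + 427 = 11*(-4/(-2)) + 427 = 11*(-½*(-4)) + 427 = 11*2 + 427 = 22 + 427 = 449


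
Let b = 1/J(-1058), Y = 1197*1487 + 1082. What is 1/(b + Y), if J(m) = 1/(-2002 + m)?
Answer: 1/1777961 ≈ 5.6244e-7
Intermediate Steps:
Y = 1781021 (Y = 1779939 + 1082 = 1781021)
b = -3060 (b = 1/(1/(-2002 - 1058)) = 1/(1/(-3060)) = 1/(-1/3060) = -3060)
1/(b + Y) = 1/(-3060 + 1781021) = 1/1777961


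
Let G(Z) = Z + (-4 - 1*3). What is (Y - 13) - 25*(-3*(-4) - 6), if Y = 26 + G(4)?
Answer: -140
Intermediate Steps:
G(Z) = -7 + Z (G(Z) = Z + (-4 - 3) = Z - 7 = -7 + Z)
Y = 23 (Y = 26 + (-7 + 4) = 26 - 3 = 23)
(Y - 13) - 25*(-3*(-4) - 6) = (23 - 13) - 25*(-3*(-4) - 6) = 10 - 25*(12 - 6) = 10 - 25*6 = 10 - 150 = -140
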